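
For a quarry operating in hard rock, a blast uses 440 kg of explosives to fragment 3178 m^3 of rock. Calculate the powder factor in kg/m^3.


0.1385 kg/m^3

Powder factor = explosive mass / rock volume
= 440 / 3178
= 0.1385 kg/m^3


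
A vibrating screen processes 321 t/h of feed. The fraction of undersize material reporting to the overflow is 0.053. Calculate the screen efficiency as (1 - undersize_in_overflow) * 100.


Screen efficiency = (1 - fraction of undersize in overflow) * 100
= (1 - 0.053) * 100
= 0.947 * 100
= 94.7%

94.7%


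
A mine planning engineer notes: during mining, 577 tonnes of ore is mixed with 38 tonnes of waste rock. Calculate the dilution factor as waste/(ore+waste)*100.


Total material = ore + waste
= 577 + 38 = 615 tonnes
Dilution = waste / total * 100
= 38 / 615 * 100
= 0.06178861789 * 100
= 6.1789%

6.1789%


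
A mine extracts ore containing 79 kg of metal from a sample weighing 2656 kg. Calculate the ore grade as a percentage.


Ore grade = (metal mass / ore mass) * 100
= (79 / 2656) * 100
= 0.0297439759 * 100
= 2.9744%

2.9744%


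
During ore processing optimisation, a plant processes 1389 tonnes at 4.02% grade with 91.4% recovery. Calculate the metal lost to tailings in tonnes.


Total metal in feed:
= 1389 * 4.02 / 100 = 55.8378 tonnes
Metal recovered:
= 55.8378 * 91.4 / 100 = 51.0357492 tonnes
Metal lost to tailings:
= 55.8378 - 51.0357492
= 4.8021 tonnes

4.8021 tonnes


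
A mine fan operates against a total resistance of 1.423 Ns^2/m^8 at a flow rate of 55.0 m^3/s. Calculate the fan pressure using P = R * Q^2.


4304.575 Pa

Compute Q^2:
Q^2 = 55.0^2 = 3025.0
Compute pressure:
P = R * Q^2 = 1.423 * 3025.0
= 4304.575 Pa


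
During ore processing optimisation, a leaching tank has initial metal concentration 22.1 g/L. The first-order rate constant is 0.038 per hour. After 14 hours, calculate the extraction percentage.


Compute the exponent:
-k * t = -0.038 * 14 = -0.532
Remaining concentration:
C = 22.1 * exp(-0.532)
= 22.1 * 0.5874289362
= 12.98217949 g/L
Extracted = 22.1 - 12.98217949 = 9.117820511 g/L
Extraction % = 9.117820511 / 22.1 * 100
= 41.2571%

41.2571%


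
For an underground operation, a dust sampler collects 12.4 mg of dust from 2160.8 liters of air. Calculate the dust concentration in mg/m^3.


5.7386 mg/m^3

Convert liters to m^3: 1 m^3 = 1000 L
Concentration = mass / volume * 1000
= 12.4 / 2160.8 * 1000
= 0.005738615328 * 1000
= 5.7386 mg/m^3


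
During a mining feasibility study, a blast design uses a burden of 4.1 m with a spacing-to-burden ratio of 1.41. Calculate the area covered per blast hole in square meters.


First, find the spacing:
Spacing = burden * ratio = 4.1 * 1.41
= 5.781 m
Then, calculate the area:
Area = burden * spacing = 4.1 * 5.781
= 23.7021 m^2

23.7021 m^2


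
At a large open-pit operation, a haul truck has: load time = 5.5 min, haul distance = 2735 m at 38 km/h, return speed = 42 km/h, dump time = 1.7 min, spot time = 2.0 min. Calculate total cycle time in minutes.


Convert haul speed to m/min: 38 * 1000/60 = 633.3333333 m/min
Haul time = 2735 / 633.3333333 = 4.318421053 min
Convert return speed to m/min: 42 * 1000/60 = 700 m/min
Return time = 2735 / 700 = 3.907142857 min
Total cycle time:
= 5.5 + 4.318421053 + 1.7 + 3.907142857 + 2.0
= 17.4256 min

17.4256 min


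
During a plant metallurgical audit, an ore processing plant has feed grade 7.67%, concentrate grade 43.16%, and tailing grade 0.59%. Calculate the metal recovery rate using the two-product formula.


93.587%

Using the two-product formula:
R = 100 * c * (f - t) / (f * (c - t))
Numerator = 100 * 43.16 * (7.67 - 0.59)
= 100 * 43.16 * 7.08
= 30557.28
Denominator = 7.67 * (43.16 - 0.59)
= 7.67 * 42.57
= 326.5119
R = 30557.28 / 326.5119
= 93.587%


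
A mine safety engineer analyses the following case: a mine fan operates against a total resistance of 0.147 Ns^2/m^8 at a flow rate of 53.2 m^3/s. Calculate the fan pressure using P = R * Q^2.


Compute Q^2:
Q^2 = 53.2^2 = 2830.24
Compute pressure:
P = R * Q^2 = 0.147 * 2830.24
= 416.0453 Pa

416.0453 Pa


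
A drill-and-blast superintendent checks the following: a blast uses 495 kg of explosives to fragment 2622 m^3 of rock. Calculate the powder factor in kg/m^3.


Powder factor = explosive mass / rock volume
= 495 / 2622
= 0.1888 kg/m^3

0.1888 kg/m^3


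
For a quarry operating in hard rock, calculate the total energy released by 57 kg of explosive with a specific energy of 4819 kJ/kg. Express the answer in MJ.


Energy = mass * specific_energy / 1000
= 57 * 4819 / 1000
= 274683 / 1000
= 274.683 MJ

274.683 MJ


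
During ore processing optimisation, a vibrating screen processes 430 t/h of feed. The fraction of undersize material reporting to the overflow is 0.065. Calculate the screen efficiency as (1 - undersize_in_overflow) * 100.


93.5%

Screen efficiency = (1 - fraction of undersize in overflow) * 100
= (1 - 0.065) * 100
= 0.935 * 100
= 93.5%


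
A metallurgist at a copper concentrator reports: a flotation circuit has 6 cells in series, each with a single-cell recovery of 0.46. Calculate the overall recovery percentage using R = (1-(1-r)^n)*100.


97.5205%

Complement of single-cell recovery:
1 - r = 1 - 0.46 = 0.54
Raise to power n:
(1 - r)^6 = 0.54^6 = 0.0247949113
Overall recovery:
R = (1 - 0.0247949113) * 100
= 97.5205%


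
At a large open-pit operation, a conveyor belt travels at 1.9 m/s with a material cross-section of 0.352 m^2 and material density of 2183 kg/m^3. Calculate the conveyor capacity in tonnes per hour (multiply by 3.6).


Volumetric flow = speed * area
= 1.9 * 0.352 = 0.6688 m^3/s
Mass flow = volumetric * density
= 0.6688 * 2183 = 1459.9904 kg/s
Convert to t/h: multiply by 3.6
Capacity = 1459.9904 * 3.6
= 5255.9654 t/h

5255.9654 t/h


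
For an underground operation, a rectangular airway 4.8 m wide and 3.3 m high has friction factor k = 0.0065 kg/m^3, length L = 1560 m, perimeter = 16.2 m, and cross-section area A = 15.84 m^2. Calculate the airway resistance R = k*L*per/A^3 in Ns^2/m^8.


Compute the numerator:
k * L * per = 0.0065 * 1560 * 16.2
= 164.268
Compute the denominator:
A^3 = 15.84^3 = 3974.344704
Resistance:
R = 164.268 / 3974.344704
= 0.0413 Ns^2/m^8

0.0413 Ns^2/m^8


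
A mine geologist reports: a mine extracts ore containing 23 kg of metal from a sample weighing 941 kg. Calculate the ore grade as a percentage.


Ore grade = (metal mass / ore mass) * 100
= (23 / 941) * 100
= 0.02444208289 * 100
= 2.4442%

2.4442%


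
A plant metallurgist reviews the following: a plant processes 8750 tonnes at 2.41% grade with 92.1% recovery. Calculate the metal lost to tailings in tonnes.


Total metal in feed:
= 8750 * 2.41 / 100 = 210.875 tonnes
Metal recovered:
= 210.875 * 92.1 / 100 = 194.215875 tonnes
Metal lost to tailings:
= 210.875 - 194.215875
= 16.6591 tonnes

16.6591 tonnes


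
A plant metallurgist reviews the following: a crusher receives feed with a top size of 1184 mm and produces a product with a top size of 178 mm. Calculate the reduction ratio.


Reduction ratio = feed size / product size
= 1184 / 178
= 6.6517

6.6517


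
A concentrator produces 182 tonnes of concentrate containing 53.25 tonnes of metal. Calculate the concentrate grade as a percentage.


29.2582%

Grade = (metal in concentrate / concentrate mass) * 100
= (53.25 / 182) * 100
= 0.2925824176 * 100
= 29.2582%


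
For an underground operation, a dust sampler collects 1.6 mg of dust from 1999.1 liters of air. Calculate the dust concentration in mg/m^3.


Convert liters to m^3: 1 m^3 = 1000 L
Concentration = mass / volume * 1000
= 1.6 / 1999.1 * 1000
= 0.0008003601621 * 1000
= 0.8004 mg/m^3

0.8004 mg/m^3


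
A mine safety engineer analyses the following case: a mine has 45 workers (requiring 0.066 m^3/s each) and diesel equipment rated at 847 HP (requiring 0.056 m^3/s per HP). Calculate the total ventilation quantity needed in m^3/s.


50.402 m^3/s

Airflow for workers:
Q_people = 45 * 0.066 = 2.97 m^3/s
Airflow for diesel equipment:
Q_diesel = 847 * 0.056 = 47.432 m^3/s
Total ventilation:
Q_total = 2.97 + 47.432
= 50.402 m^3/s


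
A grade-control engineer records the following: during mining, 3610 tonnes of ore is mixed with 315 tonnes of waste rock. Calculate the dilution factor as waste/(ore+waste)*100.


Total material = ore + waste
= 3610 + 315 = 3925 tonnes
Dilution = waste / total * 100
= 315 / 3925 * 100
= 0.08025477707 * 100
= 8.0255%

8.0255%


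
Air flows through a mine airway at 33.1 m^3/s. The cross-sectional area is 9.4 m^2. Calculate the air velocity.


3.5213 m/s

Velocity = flow rate / cross-sectional area
= 33.1 / 9.4
= 3.5213 m/s


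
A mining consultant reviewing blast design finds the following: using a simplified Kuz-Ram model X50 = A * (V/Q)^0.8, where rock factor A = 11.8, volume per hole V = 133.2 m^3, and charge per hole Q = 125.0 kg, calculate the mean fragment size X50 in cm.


12.4153 cm

Compute V/Q:
V/Q = 133.2 / 125.0 = 1.0656
Raise to the power 0.8:
(V/Q)^0.8 = 1.0656^0.8 = 1.052144452
Multiply by A:
X50 = 11.8 * 1.052144452
= 12.4153 cm


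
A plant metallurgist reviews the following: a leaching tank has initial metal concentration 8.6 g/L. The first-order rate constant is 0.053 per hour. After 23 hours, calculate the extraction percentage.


Compute the exponent:
-k * t = -0.053 * 23 = -1.219
Remaining concentration:
C = 8.6 * exp(-1.219)
= 8.6 * 0.2955255448
= 2.541519685 g/L
Extracted = 8.6 - 2.541519685 = 6.058480315 g/L
Extraction % = 6.058480315 / 8.6 * 100
= 70.4474%

70.4474%


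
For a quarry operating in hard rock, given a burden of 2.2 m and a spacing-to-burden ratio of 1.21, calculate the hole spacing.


2.662 m

Spacing = burden * ratio
= 2.2 * 1.21
= 2.662 m


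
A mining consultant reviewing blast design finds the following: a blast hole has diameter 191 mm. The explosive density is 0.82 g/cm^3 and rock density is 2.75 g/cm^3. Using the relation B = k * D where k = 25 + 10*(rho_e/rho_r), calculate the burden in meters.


5.3445 m

First, compute k:
rho_e / rho_r = 0.82 / 2.75 = 0.2981818182
k = 25 + 10 * 0.2981818182 = 27.98181818
Then, compute burden:
B = k * D / 1000 = 27.98181818 * 191 / 1000
= 5344.527273 / 1000
= 5.3445 m


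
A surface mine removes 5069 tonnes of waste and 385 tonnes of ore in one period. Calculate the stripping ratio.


13.1662

Stripping ratio = waste tonnage / ore tonnage
= 5069 / 385
= 13.1662


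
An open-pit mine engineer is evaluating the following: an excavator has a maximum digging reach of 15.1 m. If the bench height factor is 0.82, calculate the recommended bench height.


Bench height = reach * factor
= 15.1 * 0.82
= 12.382 m

12.382 m


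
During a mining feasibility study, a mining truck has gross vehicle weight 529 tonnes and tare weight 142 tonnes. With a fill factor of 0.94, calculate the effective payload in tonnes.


Maximum payload = gross - tare
= 529 - 142 = 387 tonnes
Effective payload = max payload * fill factor
= 387 * 0.94
= 363.78 tonnes

363.78 tonnes


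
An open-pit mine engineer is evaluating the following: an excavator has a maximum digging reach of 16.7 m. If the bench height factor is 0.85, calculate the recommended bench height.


Bench height = reach * factor
= 16.7 * 0.85
= 14.195 m

14.195 m


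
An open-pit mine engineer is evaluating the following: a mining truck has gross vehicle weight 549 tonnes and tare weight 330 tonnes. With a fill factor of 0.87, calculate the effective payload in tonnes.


190.53 tonnes

Maximum payload = gross - tare
= 549 - 330 = 219 tonnes
Effective payload = max payload * fill factor
= 219 * 0.87
= 190.53 tonnes


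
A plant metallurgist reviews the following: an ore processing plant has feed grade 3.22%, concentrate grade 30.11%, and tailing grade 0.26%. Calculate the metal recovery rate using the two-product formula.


Using the two-product formula:
R = 100 * c * (f - t) / (f * (c - t))
Numerator = 100 * 30.11 * (3.22 - 0.26)
= 100 * 30.11 * 2.96
= 8912.56
Denominator = 3.22 * (30.11 - 0.26)
= 3.22 * 29.85
= 96.117
R = 8912.56 / 96.117
= 92.7262%

92.7262%


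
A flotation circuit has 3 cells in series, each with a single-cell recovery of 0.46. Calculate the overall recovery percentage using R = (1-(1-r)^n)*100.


84.2536%

Complement of single-cell recovery:
1 - r = 1 - 0.46 = 0.54
Raise to power n:
(1 - r)^3 = 0.54^3 = 0.157464
Overall recovery:
R = (1 - 0.157464) * 100
= 84.2536%


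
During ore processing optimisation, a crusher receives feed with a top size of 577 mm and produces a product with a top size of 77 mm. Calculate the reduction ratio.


Reduction ratio = feed size / product size
= 577 / 77
= 7.4935

7.4935


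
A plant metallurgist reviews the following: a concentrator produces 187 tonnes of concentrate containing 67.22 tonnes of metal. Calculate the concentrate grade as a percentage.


35.9465%

Grade = (metal in concentrate / concentrate mass) * 100
= (67.22 / 187) * 100
= 0.3594652406 * 100
= 35.9465%


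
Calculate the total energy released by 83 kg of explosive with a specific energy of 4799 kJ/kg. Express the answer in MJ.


398.317 MJ

Energy = mass * specific_energy / 1000
= 83 * 4799 / 1000
= 398317 / 1000
= 398.317 MJ


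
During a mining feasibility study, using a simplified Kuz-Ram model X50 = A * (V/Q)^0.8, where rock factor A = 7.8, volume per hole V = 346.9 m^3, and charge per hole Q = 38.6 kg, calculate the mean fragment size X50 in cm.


Compute V/Q:
V/Q = 346.9 / 38.6 = 8.987046632
Raise to the power 0.8:
(V/Q)^0.8 = 8.987046632^0.8 = 5.792867515
Multiply by A:
X50 = 7.8 * 5.792867515
= 45.1844 cm

45.1844 cm


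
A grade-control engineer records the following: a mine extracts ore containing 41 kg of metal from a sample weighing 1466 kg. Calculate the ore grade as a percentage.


Ore grade = (metal mass / ore mass) * 100
= (41 / 1466) * 100
= 0.02796725784 * 100
= 2.7967%

2.7967%


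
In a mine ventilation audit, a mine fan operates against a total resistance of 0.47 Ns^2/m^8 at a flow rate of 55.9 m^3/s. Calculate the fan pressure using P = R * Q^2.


1468.6607 Pa

Compute Q^2:
Q^2 = 55.9^2 = 3124.81
Compute pressure:
P = R * Q^2 = 0.47 * 3124.81
= 1468.6607 Pa


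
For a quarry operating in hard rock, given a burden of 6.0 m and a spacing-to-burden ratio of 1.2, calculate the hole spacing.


7.2 m

Spacing = burden * ratio
= 6.0 * 1.2
= 7.2 m


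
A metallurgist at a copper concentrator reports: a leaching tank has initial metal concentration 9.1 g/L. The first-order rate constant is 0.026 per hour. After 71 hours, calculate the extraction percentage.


84.2133%

Compute the exponent:
-k * t = -0.026 * 71 = -1.846
Remaining concentration:
C = 9.1 * exp(-1.846)
= 9.1 * 0.1578673746
= 1.436593108 g/L
Extracted = 9.1 - 1.436593108 = 7.663406892 g/L
Extraction % = 7.663406892 / 9.1 * 100
= 84.2133%


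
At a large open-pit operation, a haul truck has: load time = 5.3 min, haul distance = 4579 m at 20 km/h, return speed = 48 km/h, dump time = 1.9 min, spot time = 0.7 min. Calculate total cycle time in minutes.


Convert haul speed to m/min: 20 * 1000/60 = 333.3333333 m/min
Haul time = 4579 / 333.3333333 = 13.737 min
Convert return speed to m/min: 48 * 1000/60 = 800 m/min
Return time = 4579 / 800 = 5.72375 min
Total cycle time:
= 5.3 + 13.737 + 1.9 + 5.72375 + 0.7
= 27.3608 min

27.3608 min


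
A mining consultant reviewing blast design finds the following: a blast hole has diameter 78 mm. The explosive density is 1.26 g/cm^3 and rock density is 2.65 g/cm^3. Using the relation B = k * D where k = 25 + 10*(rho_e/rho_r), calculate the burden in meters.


First, compute k:
rho_e / rho_r = 1.26 / 2.65 = 0.4754716981
k = 25 + 10 * 0.4754716981 = 29.75471698
Then, compute burden:
B = k * D / 1000 = 29.75471698 * 78 / 1000
= 2320.867925 / 1000
= 2.3209 m

2.3209 m


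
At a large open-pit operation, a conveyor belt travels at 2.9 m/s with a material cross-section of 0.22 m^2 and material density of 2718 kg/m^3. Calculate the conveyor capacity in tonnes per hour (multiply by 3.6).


Volumetric flow = speed * area
= 2.9 * 0.22 = 0.638 m^3/s
Mass flow = volumetric * density
= 0.638 * 2718 = 1734.084 kg/s
Convert to t/h: multiply by 3.6
Capacity = 1734.084 * 3.6
= 6242.7024 t/h

6242.7024 t/h


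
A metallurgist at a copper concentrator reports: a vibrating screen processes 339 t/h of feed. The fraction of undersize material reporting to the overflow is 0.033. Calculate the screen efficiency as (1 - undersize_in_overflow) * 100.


96.7%

Screen efficiency = (1 - fraction of undersize in overflow) * 100
= (1 - 0.033) * 100
= 0.967 * 100
= 96.7%


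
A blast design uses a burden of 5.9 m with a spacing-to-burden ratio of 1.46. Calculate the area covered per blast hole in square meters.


First, find the spacing:
Spacing = burden * ratio = 5.9 * 1.46
= 8.614 m
Then, calculate the area:
Area = burden * spacing = 5.9 * 8.614
= 50.8226 m^2

50.8226 m^2


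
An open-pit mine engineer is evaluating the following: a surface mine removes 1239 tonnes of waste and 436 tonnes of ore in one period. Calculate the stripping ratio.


Stripping ratio = waste tonnage / ore tonnage
= 1239 / 436
= 2.8417

2.8417


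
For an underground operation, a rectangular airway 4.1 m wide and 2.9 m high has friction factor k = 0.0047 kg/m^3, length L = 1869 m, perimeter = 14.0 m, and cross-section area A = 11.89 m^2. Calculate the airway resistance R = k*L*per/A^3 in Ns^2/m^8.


Compute the numerator:
k * L * per = 0.0047 * 1869 * 14.0
= 122.9802
Compute the denominator:
A^3 = 11.89^3 = 1680.914269
Resistance:
R = 122.9802 / 1680.914269
= 0.0732 Ns^2/m^8

0.0732 Ns^2/m^8


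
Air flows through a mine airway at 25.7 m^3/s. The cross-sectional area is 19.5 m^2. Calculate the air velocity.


Velocity = flow rate / cross-sectional area
= 25.7 / 19.5
= 1.3179 m/s

1.3179 m/s


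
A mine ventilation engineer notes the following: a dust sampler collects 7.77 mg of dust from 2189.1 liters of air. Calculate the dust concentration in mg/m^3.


3.5494 mg/m^3

Convert liters to m^3: 1 m^3 = 1000 L
Concentration = mass / volume * 1000
= 7.77 / 2189.1 * 1000
= 0.003549403865 * 1000
= 3.5494 mg/m^3


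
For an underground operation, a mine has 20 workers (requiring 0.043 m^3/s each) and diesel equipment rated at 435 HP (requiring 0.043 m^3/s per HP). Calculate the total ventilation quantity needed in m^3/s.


19.565 m^3/s

Airflow for workers:
Q_people = 20 * 0.043 = 0.86 m^3/s
Airflow for diesel equipment:
Q_diesel = 435 * 0.043 = 18.705 m^3/s
Total ventilation:
Q_total = 0.86 + 18.705
= 19.565 m^3/s


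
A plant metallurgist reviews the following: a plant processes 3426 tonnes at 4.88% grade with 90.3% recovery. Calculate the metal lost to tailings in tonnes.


Total metal in feed:
= 3426 * 4.88 / 100 = 167.1888 tonnes
Metal recovered:
= 167.1888 * 90.3 / 100 = 150.9714864 tonnes
Metal lost to tailings:
= 167.1888 - 150.9714864
= 16.2173 tonnes

16.2173 tonnes


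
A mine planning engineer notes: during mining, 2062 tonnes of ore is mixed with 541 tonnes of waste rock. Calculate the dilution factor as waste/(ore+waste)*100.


Total material = ore + waste
= 2062 + 541 = 2603 tonnes
Dilution = waste / total * 100
= 541 / 2603 * 100
= 0.207837111 * 100
= 20.7837%

20.7837%


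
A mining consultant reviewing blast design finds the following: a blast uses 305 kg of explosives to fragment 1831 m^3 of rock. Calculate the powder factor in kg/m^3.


Powder factor = explosive mass / rock volume
= 305 / 1831
= 0.1666 kg/m^3

0.1666 kg/m^3


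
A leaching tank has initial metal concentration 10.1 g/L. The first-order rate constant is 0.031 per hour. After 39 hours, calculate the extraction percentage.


70.1504%

Compute the exponent:
-k * t = -0.031 * 39 = -1.209
Remaining concentration:
C = 10.1 * exp(-1.209)
= 10.1 * 0.2984956259
= 3.014805821 g/L
Extracted = 10.1 - 3.014805821 = 7.085194179 g/L
Extraction % = 7.085194179 / 10.1 * 100
= 70.1504%


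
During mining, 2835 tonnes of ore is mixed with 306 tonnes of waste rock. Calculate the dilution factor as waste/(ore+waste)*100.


9.7421%

Total material = ore + waste
= 2835 + 306 = 3141 tonnes
Dilution = waste / total * 100
= 306 / 3141 * 100
= 0.09742120344 * 100
= 9.7421%


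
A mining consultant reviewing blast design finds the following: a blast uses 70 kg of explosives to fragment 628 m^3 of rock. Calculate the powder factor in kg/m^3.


0.1115 kg/m^3

Powder factor = explosive mass / rock volume
= 70 / 628
= 0.1115 kg/m^3


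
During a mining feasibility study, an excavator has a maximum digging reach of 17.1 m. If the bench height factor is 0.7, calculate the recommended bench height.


Bench height = reach * factor
= 17.1 * 0.7
= 11.97 m

11.97 m


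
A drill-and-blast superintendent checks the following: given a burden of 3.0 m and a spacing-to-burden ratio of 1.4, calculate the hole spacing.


Spacing = burden * ratio
= 3.0 * 1.4
= 4.2 m

4.2 m


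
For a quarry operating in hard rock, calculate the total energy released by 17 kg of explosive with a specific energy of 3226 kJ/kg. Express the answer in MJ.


Energy = mass * specific_energy / 1000
= 17 * 3226 / 1000
= 54842 / 1000
= 54.842 MJ

54.842 MJ


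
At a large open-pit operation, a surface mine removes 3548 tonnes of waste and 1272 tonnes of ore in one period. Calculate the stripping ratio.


2.7893

Stripping ratio = waste tonnage / ore tonnage
= 3548 / 1272
= 2.7893


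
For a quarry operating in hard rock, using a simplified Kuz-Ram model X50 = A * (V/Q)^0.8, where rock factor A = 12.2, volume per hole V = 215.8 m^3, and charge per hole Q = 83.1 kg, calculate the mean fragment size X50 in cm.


Compute V/Q:
V/Q = 215.8 / 83.1 = 2.596871239
Raise to the power 0.8:
(V/Q)^0.8 = 2.596871239^0.8 = 2.145657175
Multiply by A:
X50 = 12.2 * 2.145657175
= 26.177 cm

26.177 cm


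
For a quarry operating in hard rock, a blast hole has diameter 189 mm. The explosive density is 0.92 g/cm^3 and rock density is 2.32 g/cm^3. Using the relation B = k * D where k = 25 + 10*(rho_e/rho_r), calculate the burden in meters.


5.4745 m

First, compute k:
rho_e / rho_r = 0.92 / 2.32 = 0.3965517241
k = 25 + 10 * 0.3965517241 = 28.96551724
Then, compute burden:
B = k * D / 1000 = 28.96551724 * 189 / 1000
= 5474.482759 / 1000
= 5.4745 m


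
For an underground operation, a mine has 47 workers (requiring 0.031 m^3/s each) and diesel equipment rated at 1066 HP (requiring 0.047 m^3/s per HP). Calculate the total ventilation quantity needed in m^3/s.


Airflow for workers:
Q_people = 47 * 0.031 = 1.457 m^3/s
Airflow for diesel equipment:
Q_diesel = 1066 * 0.047 = 50.102 m^3/s
Total ventilation:
Q_total = 1.457 + 50.102
= 51.559 m^3/s

51.559 m^3/s


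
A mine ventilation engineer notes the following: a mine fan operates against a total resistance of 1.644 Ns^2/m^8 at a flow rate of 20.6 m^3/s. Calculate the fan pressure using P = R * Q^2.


Compute Q^2:
Q^2 = 20.6^2 = 424.36
Compute pressure:
P = R * Q^2 = 1.644 * 424.36
= 697.6478 Pa

697.6478 Pa


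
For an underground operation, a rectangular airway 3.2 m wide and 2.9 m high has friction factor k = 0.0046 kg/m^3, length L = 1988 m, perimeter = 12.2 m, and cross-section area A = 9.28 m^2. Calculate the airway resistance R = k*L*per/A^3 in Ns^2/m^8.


Compute the numerator:
k * L * per = 0.0046 * 1988 * 12.2
= 111.56656
Compute the denominator:
A^3 = 9.28^3 = 799.178752
Resistance:
R = 111.56656 / 799.178752
= 0.1396 Ns^2/m^8

0.1396 Ns^2/m^8


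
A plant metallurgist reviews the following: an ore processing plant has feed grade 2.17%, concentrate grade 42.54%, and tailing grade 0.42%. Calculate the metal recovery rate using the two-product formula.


Using the two-product formula:
R = 100 * c * (f - t) / (f * (c - t))
Numerator = 100 * 42.54 * (2.17 - 0.42)
= 100 * 42.54 * 1.75
= 7444.5
Denominator = 2.17 * (42.54 - 0.42)
= 2.17 * 42.12
= 91.4004
R = 7444.5 / 91.4004
= 81.4493%

81.4493%


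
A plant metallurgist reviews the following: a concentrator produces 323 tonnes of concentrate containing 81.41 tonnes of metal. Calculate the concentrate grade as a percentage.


Grade = (metal in concentrate / concentrate mass) * 100
= (81.41 / 323) * 100
= 0.2520433437 * 100
= 25.2043%

25.2043%


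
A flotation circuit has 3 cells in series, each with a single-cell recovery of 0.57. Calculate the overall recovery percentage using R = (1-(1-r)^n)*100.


Complement of single-cell recovery:
1 - r = 1 - 0.57 = 0.43
Raise to power n:
(1 - r)^3 = 0.43^3 = 0.079507
Overall recovery:
R = (1 - 0.079507) * 100
= 92.0493%

92.0493%


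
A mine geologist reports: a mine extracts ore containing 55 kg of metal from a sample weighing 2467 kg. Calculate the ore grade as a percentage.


Ore grade = (metal mass / ore mass) * 100
= (55 / 2467) * 100
= 0.02229428456 * 100
= 2.2294%

2.2294%


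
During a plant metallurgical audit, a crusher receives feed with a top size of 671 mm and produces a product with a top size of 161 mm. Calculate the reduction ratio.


Reduction ratio = feed size / product size
= 671 / 161
= 4.1677

4.1677


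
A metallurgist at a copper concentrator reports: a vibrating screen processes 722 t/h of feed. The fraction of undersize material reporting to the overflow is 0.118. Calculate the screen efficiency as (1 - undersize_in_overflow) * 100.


88.2%

Screen efficiency = (1 - fraction of undersize in overflow) * 100
= (1 - 0.118) * 100
= 0.882 * 100
= 88.2%


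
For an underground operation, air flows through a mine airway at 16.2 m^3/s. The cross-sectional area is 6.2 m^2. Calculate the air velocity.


Velocity = flow rate / cross-sectional area
= 16.2 / 6.2
= 2.6129 m/s

2.6129 m/s


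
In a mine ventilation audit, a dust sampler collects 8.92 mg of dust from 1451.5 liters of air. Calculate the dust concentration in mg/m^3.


Convert liters to m^3: 1 m^3 = 1000 L
Concentration = mass / volume * 1000
= 8.92 / 1451.5 * 1000
= 0.006145366862 * 1000
= 6.1454 mg/m^3

6.1454 mg/m^3


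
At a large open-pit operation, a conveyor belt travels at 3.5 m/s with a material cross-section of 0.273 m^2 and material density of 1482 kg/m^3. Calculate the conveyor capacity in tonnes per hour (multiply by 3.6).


Volumetric flow = speed * area
= 3.5 * 0.273 = 0.9555 m^3/s
Mass flow = volumetric * density
= 0.9555 * 1482 = 1416.051 kg/s
Convert to t/h: multiply by 3.6
Capacity = 1416.051 * 3.6
= 5097.7836 t/h

5097.7836 t/h


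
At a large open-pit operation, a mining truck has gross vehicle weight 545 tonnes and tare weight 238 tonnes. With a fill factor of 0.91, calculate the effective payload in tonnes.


279.37 tonnes

Maximum payload = gross - tare
= 545 - 238 = 307 tonnes
Effective payload = max payload * fill factor
= 307 * 0.91
= 279.37 tonnes


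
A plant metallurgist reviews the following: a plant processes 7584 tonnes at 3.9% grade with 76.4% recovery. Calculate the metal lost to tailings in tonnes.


Total metal in feed:
= 7584 * 3.9 / 100 = 295.776 tonnes
Metal recovered:
= 295.776 * 76.4 / 100 = 225.972864 tonnes
Metal lost to tailings:
= 295.776 - 225.972864
= 69.8031 tonnes

69.8031 tonnes


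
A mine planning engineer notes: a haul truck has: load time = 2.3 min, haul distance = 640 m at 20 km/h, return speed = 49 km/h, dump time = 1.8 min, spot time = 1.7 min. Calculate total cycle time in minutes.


Convert haul speed to m/min: 20 * 1000/60 = 333.3333333 m/min
Haul time = 640 / 333.3333333 = 1.92 min
Convert return speed to m/min: 49 * 1000/60 = 816.6666667 m/min
Return time = 640 / 816.6666667 = 0.7836734694 min
Total cycle time:
= 2.3 + 1.92 + 1.8 + 0.7836734694 + 1.7
= 8.5037 min

8.5037 min


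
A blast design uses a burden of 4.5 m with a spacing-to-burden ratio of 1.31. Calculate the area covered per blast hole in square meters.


First, find the spacing:
Spacing = burden * ratio = 4.5 * 1.31
= 5.895 m
Then, calculate the area:
Area = burden * spacing = 4.5 * 5.895
= 26.5275 m^2

26.5275 m^2


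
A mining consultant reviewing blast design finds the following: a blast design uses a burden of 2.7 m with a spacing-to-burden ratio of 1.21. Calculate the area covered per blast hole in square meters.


First, find the spacing:
Spacing = burden * ratio = 2.7 * 1.21
= 3.267 m
Then, calculate the area:
Area = burden * spacing = 2.7 * 3.267
= 8.8209 m^2

8.8209 m^2


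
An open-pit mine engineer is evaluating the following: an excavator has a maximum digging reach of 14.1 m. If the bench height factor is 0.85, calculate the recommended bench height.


11.985 m

Bench height = reach * factor
= 14.1 * 0.85
= 11.985 m


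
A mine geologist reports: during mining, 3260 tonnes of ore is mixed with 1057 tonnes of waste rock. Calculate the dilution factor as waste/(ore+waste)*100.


Total material = ore + waste
= 3260 + 1057 = 4317 tonnes
Dilution = waste / total * 100
= 1057 / 4317 * 100
= 0.2448459578 * 100
= 24.4846%

24.4846%


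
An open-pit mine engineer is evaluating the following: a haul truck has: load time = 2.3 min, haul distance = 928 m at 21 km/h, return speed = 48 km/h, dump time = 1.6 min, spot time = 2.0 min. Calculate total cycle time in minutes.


Convert haul speed to m/min: 21 * 1000/60 = 350 m/min
Haul time = 928 / 350 = 2.651428571 min
Convert return speed to m/min: 48 * 1000/60 = 800 m/min
Return time = 928 / 800 = 1.16 min
Total cycle time:
= 2.3 + 2.651428571 + 1.6 + 1.16 + 2.0
= 9.7114 min

9.7114 min


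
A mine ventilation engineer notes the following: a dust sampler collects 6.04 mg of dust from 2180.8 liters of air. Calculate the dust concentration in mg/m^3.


2.7696 mg/m^3

Convert liters to m^3: 1 m^3 = 1000 L
Concentration = mass / volume * 1000
= 6.04 / 2180.8 * 1000
= 0.002769625825 * 1000
= 2.7696 mg/m^3


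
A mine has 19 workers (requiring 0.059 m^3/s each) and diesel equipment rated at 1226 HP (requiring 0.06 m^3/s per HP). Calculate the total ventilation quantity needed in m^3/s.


Airflow for workers:
Q_people = 19 * 0.059 = 1.121 m^3/s
Airflow for diesel equipment:
Q_diesel = 1226 * 0.06 = 73.56 m^3/s
Total ventilation:
Q_total = 1.121 + 73.56
= 74.681 m^3/s

74.681 m^3/s


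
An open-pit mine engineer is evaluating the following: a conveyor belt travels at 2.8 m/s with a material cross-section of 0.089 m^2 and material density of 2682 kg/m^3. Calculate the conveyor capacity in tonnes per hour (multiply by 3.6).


Volumetric flow = speed * area
= 2.8 * 0.089 = 0.2492 m^3/s
Mass flow = volumetric * density
= 0.2492 * 2682 = 668.3544 kg/s
Convert to t/h: multiply by 3.6
Capacity = 668.3544 * 3.6
= 2406.0758 t/h

2406.0758 t/h


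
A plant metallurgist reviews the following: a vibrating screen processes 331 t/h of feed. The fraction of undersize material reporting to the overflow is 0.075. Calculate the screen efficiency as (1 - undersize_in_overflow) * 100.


92.5%

Screen efficiency = (1 - fraction of undersize in overflow) * 100
= (1 - 0.075) * 100
= 0.925 * 100
= 92.5%


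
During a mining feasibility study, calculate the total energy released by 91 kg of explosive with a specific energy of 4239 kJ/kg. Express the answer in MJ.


385.749 MJ

Energy = mass * specific_energy / 1000
= 91 * 4239 / 1000
= 385749 / 1000
= 385.749 MJ


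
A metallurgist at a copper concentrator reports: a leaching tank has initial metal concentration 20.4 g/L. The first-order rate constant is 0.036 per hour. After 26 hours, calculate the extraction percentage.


Compute the exponent:
-k * t = -0.036 * 26 = -0.936
Remaining concentration:
C = 20.4 * exp(-0.936)
= 20.4 * 0.3921934759
= 8.000746908 g/L
Extracted = 20.4 - 8.000746908 = 12.39925309 g/L
Extraction % = 12.39925309 / 20.4 * 100
= 60.7807%

60.7807%


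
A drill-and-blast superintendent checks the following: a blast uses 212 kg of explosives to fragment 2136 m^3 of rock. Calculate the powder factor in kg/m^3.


0.0993 kg/m^3

Powder factor = explosive mass / rock volume
= 212 / 2136
= 0.0993 kg/m^3


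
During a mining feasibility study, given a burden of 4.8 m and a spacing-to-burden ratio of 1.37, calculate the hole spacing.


6.576 m

Spacing = burden * ratio
= 4.8 * 1.37
= 6.576 m


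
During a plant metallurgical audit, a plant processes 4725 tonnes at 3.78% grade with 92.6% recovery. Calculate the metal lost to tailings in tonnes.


Total metal in feed:
= 4725 * 3.78 / 100 = 178.605 tonnes
Metal recovered:
= 178.605 * 92.6 / 100 = 165.38823 tonnes
Metal lost to tailings:
= 178.605 - 165.38823
= 13.2168 tonnes

13.2168 tonnes


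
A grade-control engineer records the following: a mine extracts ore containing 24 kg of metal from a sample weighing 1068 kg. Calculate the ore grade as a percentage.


2.2472%

Ore grade = (metal mass / ore mass) * 100
= (24 / 1068) * 100
= 0.02247191011 * 100
= 2.2472%


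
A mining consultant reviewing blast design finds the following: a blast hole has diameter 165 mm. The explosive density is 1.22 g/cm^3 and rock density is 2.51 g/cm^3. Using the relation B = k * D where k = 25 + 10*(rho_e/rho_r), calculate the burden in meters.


4.927 m

First, compute k:
rho_e / rho_r = 1.22 / 2.51 = 0.4860557769
k = 25 + 10 * 0.4860557769 = 29.86055777
Then, compute burden:
B = k * D / 1000 = 29.86055777 * 165 / 1000
= 4926.992032 / 1000
= 4.927 m


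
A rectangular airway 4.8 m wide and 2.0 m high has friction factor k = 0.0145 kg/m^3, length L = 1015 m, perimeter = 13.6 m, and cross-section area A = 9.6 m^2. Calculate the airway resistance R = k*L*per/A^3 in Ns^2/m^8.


0.2262 Ns^2/m^8

Compute the numerator:
k * L * per = 0.0145 * 1015 * 13.6
= 200.158
Compute the denominator:
A^3 = 9.6^3 = 884.736
Resistance:
R = 200.158 / 884.736
= 0.2262 Ns^2/m^8


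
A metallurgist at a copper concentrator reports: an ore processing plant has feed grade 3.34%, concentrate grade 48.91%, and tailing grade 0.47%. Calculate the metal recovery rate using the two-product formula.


Using the two-product formula:
R = 100 * c * (f - t) / (f * (c - t))
Numerator = 100 * 48.91 * (3.34 - 0.47)
= 100 * 48.91 * 2.87
= 14037.17
Denominator = 3.34 * (48.91 - 0.47)
= 3.34 * 48.44
= 161.7896
R = 14037.17 / 161.7896
= 86.7619%

86.7619%


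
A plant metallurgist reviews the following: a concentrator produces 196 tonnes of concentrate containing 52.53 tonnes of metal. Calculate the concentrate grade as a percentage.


26.801%

Grade = (metal in concentrate / concentrate mass) * 100
= (52.53 / 196) * 100
= 0.2680102041 * 100
= 26.801%


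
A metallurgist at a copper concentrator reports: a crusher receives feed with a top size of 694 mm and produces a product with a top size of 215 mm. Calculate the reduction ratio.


3.2279

Reduction ratio = feed size / product size
= 694 / 215
= 3.2279


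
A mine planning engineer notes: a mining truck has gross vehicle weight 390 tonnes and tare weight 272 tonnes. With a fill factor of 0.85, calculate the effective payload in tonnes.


Maximum payload = gross - tare
= 390 - 272 = 118 tonnes
Effective payload = max payload * fill factor
= 118 * 0.85
= 100.3 tonnes

100.3 tonnes


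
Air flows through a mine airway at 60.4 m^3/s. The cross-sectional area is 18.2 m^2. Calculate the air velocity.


3.3187 m/s

Velocity = flow rate / cross-sectional area
= 60.4 / 18.2
= 3.3187 m/s


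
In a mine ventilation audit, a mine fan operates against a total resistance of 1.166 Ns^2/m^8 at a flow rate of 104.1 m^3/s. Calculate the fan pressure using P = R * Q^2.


Compute Q^2:
Q^2 = 104.1^2 = 10836.81
Compute pressure:
P = R * Q^2 = 1.166 * 10836.81
= 12635.7205 Pa

12635.7205 Pa


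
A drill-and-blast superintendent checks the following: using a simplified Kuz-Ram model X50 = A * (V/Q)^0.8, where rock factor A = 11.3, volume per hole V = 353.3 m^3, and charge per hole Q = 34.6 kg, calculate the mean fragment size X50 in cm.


Compute V/Q:
V/Q = 353.3 / 34.6 = 10.21098266
Raise to the power 0.8:
(V/Q)^0.8 = 10.21098266^0.8 = 6.415847476
Multiply by A:
X50 = 11.3 * 6.415847476
= 72.4991 cm

72.4991 cm


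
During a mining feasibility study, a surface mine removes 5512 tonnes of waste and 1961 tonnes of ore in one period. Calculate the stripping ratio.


2.8108

Stripping ratio = waste tonnage / ore tonnage
= 5512 / 1961
= 2.8108


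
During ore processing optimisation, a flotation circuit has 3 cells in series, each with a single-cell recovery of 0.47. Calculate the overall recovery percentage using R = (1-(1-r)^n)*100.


85.1123%

Complement of single-cell recovery:
1 - r = 1 - 0.47 = 0.53
Raise to power n:
(1 - r)^3 = 0.53^3 = 0.148877
Overall recovery:
R = (1 - 0.148877) * 100
= 85.1123%


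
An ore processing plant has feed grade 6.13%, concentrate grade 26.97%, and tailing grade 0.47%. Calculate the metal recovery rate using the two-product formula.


Using the two-product formula:
R = 100 * c * (f - t) / (f * (c - t))
Numerator = 100 * 26.97 * (6.13 - 0.47)
= 100 * 26.97 * 5.66
= 15265.02
Denominator = 6.13 * (26.97 - 0.47)
= 6.13 * 26.5
= 162.445
R = 15265.02 / 162.445
= 93.9704%

93.9704%


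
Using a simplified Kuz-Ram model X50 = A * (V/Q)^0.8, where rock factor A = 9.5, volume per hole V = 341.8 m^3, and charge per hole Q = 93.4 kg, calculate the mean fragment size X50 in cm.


Compute V/Q:
V/Q = 341.8 / 93.4 = 3.659528908
Raise to the power 0.8:
(V/Q)^0.8 = 3.659528908^0.8 = 2.823190251
Multiply by A:
X50 = 9.5 * 2.823190251
= 26.8203 cm

26.8203 cm


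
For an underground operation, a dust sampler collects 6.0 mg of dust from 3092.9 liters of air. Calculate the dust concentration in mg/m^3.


Convert liters to m^3: 1 m^3 = 1000 L
Concentration = mass / volume * 1000
= 6.0 / 3092.9 * 1000
= 0.001939926929 * 1000
= 1.9399 mg/m^3

1.9399 mg/m^3


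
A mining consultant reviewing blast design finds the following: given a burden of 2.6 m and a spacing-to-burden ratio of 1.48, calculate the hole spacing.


Spacing = burden * ratio
= 2.6 * 1.48
= 3.848 m

3.848 m


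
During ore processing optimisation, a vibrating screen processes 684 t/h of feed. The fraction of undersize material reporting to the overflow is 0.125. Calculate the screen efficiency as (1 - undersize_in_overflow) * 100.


87.5%

Screen efficiency = (1 - fraction of undersize in overflow) * 100
= (1 - 0.125) * 100
= 0.875 * 100
= 87.5%


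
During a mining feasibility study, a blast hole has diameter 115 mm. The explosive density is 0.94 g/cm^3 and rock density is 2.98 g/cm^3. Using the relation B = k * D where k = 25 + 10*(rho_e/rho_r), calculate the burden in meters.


First, compute k:
rho_e / rho_r = 0.94 / 2.98 = 0.3154362416
k = 25 + 10 * 0.3154362416 = 28.15436242
Then, compute burden:
B = k * D / 1000 = 28.15436242 * 115 / 1000
= 3237.751678 / 1000
= 3.2378 m

3.2378 m


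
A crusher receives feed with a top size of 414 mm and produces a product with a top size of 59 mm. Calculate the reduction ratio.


Reduction ratio = feed size / product size
= 414 / 59
= 7.0169

7.0169


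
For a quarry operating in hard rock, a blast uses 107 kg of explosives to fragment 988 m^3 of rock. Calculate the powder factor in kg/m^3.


0.1083 kg/m^3

Powder factor = explosive mass / rock volume
= 107 / 988
= 0.1083 kg/m^3


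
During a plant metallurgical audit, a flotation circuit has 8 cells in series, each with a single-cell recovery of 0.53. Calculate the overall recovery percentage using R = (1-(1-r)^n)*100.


99.7619%

Complement of single-cell recovery:
1 - r = 1 - 0.53 = 0.47
Raise to power n:
(1 - r)^8 = 0.47^8 = 0.002381128666
Overall recovery:
R = (1 - 0.002381128666) * 100
= 99.7619%


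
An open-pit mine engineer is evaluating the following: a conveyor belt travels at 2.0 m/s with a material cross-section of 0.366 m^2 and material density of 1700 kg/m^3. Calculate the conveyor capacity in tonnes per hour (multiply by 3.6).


Volumetric flow = speed * area
= 2.0 * 0.366 = 0.732 m^3/s
Mass flow = volumetric * density
= 0.732 * 1700 = 1244.4 kg/s
Convert to t/h: multiply by 3.6
Capacity = 1244.4 * 3.6
= 4479.84 t/h

4479.84 t/h
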